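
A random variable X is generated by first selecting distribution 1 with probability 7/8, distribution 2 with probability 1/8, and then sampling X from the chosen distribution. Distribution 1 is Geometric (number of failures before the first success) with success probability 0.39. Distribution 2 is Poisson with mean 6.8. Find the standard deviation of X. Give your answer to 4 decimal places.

2.7125

Per component, 1: μ=1.5641, E[X²]=6.45694; 2: μ=6.8, E[X²]=53.04.
E[X] = 0.875·1.5641 + 0.125·6.8 = 2.21859.
E[X²] = 0.875·6.45694 + 0.125·53.04 = 12.2798.
Var(X) = E[X²] − (E[X])² = 12.2798 − 4.92214 = 7.35768.
SD(X) = √7.35768 = 2.7125.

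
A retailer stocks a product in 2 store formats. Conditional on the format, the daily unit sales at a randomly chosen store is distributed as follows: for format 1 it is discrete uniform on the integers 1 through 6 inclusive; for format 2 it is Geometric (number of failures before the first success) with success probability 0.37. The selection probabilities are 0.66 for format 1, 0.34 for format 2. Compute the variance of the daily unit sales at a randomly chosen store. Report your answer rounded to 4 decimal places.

4.2145

Per component, 1: μ=3.5, E[X²]=15.1667; 2: μ=1.7027, E[X²]=7.5011.
E[X] = 0.66·3.5 + 0.34·1.7027 = 2.88892.
E[X²] = 0.66·15.1667 + 0.34·7.5011 = 12.5604.
Var(X) = E[X²] − (E[X])² = 12.5604 − 8.34585 = 4.21452.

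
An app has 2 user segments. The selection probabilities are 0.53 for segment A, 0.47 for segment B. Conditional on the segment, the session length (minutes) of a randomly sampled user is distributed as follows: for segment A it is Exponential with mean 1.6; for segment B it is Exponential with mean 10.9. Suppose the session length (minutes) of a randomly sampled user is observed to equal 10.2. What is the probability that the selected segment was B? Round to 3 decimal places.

Likelihoods f(10.2 | ·): A: 0.00106476; B: 0.035989.
Posterior ∝ prior × likelihood. Numerator for B: 0.47·0.035989 = 0.0169148.
Normalizing constant: 0.53·0.00106476 + 0.47·0.035989 = 0.0174791.
P(B | observation) = 0.0169148 / 0.0174791 = 0.967714.

0.968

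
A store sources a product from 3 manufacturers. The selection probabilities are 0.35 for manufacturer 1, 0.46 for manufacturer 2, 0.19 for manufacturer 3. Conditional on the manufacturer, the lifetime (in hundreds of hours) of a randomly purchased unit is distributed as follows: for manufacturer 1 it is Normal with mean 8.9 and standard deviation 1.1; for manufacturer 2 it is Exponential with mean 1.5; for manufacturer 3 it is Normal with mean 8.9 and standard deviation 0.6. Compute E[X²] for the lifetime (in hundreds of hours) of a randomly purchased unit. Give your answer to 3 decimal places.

45.335

For each component E[X²] = Var + (mean)², giving 1: 80.42; 2: 4.5; 3: 79.57.
Overall E[X²] = 0.35·80.42 + 0.46·4.5 + 0.19·79.57 = 45.3353.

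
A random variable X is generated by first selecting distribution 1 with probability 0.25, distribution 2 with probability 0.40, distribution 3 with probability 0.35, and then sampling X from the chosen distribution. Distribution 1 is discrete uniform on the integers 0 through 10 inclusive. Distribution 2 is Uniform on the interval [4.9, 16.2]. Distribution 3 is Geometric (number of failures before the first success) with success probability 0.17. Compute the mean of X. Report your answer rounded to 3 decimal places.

7.179

Component means — 1: 5; 2: 10.55; 3: 4.88235.
E[X] = 0.25·5 + 0.4·10.55 + 0.35·4.88235 = 7.17882.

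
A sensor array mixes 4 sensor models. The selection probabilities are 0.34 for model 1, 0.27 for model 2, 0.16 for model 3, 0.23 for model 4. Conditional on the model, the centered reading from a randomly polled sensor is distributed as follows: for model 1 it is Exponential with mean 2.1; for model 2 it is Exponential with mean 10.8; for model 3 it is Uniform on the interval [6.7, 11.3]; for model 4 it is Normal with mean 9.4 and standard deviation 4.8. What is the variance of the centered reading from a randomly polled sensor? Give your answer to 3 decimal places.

52.547

Per component, 1: μ=2.1, E[X²]=8.82; 2: μ=10.8, E[X²]=233.28; 3: μ=9, E[X²]=82.7633; 4: μ=9.4, E[X²]=111.4.
E[X] = 0.34·2.1 + 0.27·10.8 + 0.16·9 + 0.23·9.4 = 7.232.
E[X²] = 0.34·8.82 + 0.27·233.28 + 0.16·82.7633 + 0.23·111.4 = 104.849.
Var(X) = E[X²] − (E[X])² = 104.849 − 52.3018 = 52.5467.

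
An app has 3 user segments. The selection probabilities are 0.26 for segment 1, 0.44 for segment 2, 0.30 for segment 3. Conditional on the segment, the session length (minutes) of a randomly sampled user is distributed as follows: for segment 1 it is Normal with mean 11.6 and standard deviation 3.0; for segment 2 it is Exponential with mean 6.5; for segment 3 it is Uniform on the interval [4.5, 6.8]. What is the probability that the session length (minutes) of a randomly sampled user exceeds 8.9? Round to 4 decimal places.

0.3240

Conditional on each segment, P(X > 8.9): 1: 0.81594; 2: 0.254303; 3: 0.
By total probability, P(X > 8.9) = 0.26·0.81594 + 0.44·0.254303 + 0.3·0 = 0.324037.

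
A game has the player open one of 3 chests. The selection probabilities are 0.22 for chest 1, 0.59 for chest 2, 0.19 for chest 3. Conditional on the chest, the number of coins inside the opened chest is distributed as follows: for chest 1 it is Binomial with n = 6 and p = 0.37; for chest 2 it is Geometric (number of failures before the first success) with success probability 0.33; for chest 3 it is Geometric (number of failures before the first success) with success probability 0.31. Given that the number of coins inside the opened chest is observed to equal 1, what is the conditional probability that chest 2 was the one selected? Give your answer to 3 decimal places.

Likelihoods P(X=1 | ·): 1: 0.220321; 2: 0.2211; 3: 0.2139.
Posterior ∝ prior × likelihood. Numerator for 2: 0.59·0.2211 = 0.130449.
Normalizing constant: 0.22·0.220321 + 0.59·0.2211 + 0.19·0.2139 = 0.219561.
P(2 | observation) = 0.130449 / 0.219561 = 0.594137.

0.594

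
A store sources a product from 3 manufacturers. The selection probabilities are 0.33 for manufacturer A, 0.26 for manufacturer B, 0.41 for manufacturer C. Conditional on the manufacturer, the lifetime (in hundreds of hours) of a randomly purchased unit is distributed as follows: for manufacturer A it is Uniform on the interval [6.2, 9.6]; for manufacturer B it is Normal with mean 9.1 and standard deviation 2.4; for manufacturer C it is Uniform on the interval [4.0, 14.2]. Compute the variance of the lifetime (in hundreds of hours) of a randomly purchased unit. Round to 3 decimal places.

Per component, A: μ=7.9, E[X²]=63.3733; B: μ=9.1, E[X²]=88.57; C: μ=9.1, E[X²]=91.48.
E[X] = 0.33·7.9 + 0.26·9.1 + 0.41·9.1 = 8.704.
E[X²] = 0.33·63.3733 + 0.26·88.57 + 0.41·91.48 = 81.4482.
Var(X) = E[X²] − (E[X])² = 81.4482 − 75.7596 = 5.68858.

5.689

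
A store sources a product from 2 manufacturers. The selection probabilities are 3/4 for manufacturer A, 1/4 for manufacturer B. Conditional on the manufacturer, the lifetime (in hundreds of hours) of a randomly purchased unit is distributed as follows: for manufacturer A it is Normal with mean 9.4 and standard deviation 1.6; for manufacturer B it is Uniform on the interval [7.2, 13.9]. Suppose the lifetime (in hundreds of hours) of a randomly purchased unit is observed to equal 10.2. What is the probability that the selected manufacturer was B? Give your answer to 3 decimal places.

Likelihoods f(10.2 | ·): A: 0.220041; B: 0.149254.
Posterior ∝ prior × likelihood. Numerator for B: 0.25·0.149254 = 0.0373134.
Normalizing constant: 0.75·0.220041 + 0.25·0.149254 = 0.202344.
P(B | observation) = 0.0373134 / 0.202344 = 0.184406.

0.184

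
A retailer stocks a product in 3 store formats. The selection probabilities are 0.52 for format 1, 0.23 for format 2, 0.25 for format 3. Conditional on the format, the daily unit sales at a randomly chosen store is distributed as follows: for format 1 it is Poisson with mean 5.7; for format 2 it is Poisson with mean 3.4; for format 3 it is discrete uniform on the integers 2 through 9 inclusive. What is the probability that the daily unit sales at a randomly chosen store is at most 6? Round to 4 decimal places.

0.7132

Conditional on each format, P(X ≤ 6): 1: 0.654366; 2: 0.942147; 3: 0.625.
By total probability, P(X ≤ 6) = 0.52·0.654366 + 0.23·0.942147 + 0.25·0.625 = 0.713214.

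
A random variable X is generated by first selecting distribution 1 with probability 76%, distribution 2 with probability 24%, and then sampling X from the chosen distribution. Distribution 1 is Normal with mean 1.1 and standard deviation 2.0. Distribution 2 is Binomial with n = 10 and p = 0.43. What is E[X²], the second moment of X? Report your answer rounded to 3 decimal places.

8.985

For each component E[X²] = Var + (mean)², giving 1: 5.21; 2: 20.941.
Overall E[X²] = 0.76·5.21 + 0.24·20.941 = 8.98544.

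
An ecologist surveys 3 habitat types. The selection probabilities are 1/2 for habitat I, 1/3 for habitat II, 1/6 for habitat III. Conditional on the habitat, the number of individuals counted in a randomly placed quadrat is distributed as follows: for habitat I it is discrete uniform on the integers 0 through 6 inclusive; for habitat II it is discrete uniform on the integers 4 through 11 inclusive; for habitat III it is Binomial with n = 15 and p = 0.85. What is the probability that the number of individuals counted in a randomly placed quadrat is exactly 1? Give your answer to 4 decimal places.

Conditional on each habitat, P(X = 1): I: 0.142857; II: 0; III: 3.7221e-11.
By total probability, P(X = 1) = 0.5·0.142857 + 0.333333·0 + 0.166667·3.7221e-11 = 0.0714286.

0.0714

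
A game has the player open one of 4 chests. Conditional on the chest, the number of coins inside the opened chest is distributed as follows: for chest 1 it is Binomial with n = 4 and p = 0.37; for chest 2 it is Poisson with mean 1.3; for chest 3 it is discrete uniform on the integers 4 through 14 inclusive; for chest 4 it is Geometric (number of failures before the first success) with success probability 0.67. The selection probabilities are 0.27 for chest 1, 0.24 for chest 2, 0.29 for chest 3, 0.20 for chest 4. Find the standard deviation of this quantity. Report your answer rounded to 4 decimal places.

Per component, 1: μ=1.48, E[X²]=3.1228; 2: μ=1.3, E[X²]=2.99; 3: μ=9, E[X²]=91; 4: μ=0.492537, E[X²]=0.977723.
E[X] = 0.27·1.48 + 0.24·1.3 + 0.29·9 + 0.2·0.492537 = 3.42011.
E[X²] = 0.27·3.1228 + 0.24·2.99 + 0.29·91 + 0.2·0.977723 = 28.1463.
Var(X) = E[X²] − (E[X])² = 28.1463 − 11.6971 = 16.4492.
SD(X) = √16.4492 = 4.05576.

4.0558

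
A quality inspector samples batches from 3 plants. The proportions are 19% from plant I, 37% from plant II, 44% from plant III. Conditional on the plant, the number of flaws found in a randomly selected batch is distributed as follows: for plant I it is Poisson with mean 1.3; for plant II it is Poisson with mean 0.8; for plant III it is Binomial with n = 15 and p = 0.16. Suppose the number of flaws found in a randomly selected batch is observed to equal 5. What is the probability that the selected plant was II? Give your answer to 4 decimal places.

Likelihoods P(X=5 | ·): I: 0.00843243; II: 0.00122697; III: 0.0550742.
Posterior ∝ prior × likelihood. Numerator for II: 0.37·0.00122697 = 0.000453978.
Normalizing constant: 0.19·0.00843243 + 0.37·0.00122697 + 0.44·0.0550742 = 0.0262888.
P(II | observation) = 0.000453978 / 0.0262888 = 0.0172689.

0.0173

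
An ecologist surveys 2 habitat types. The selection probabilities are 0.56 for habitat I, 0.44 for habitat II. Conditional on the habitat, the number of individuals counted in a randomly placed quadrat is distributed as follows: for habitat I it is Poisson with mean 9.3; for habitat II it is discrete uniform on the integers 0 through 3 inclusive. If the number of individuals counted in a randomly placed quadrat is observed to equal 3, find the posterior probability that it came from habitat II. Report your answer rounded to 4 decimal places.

0.9413

Likelihoods P(X=3 | ·): I: 0.0122563; II: 0.25.
Posterior ∝ prior × likelihood. Numerator for II: 0.44·0.25 = 0.11.
Normalizing constant: 0.56·0.0122563 + 0.44·0.25 = 0.116864.
P(II | observation) = 0.11 / 0.116864 = 0.941269.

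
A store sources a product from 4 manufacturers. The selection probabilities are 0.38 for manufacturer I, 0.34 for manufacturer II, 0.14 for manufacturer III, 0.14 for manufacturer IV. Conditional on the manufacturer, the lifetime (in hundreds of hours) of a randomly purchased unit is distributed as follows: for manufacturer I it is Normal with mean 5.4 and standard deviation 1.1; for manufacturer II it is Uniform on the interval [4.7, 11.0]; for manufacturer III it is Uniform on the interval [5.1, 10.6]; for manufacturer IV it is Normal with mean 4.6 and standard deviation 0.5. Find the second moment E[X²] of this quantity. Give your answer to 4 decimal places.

45.5943

For each component E[X²] = Var + (mean)², giving I: 30.37; II: 64.93; III: 64.1433; IV: 21.41.
Overall E[X²] = 0.38·30.37 + 0.34·64.93 + 0.14·64.1433 + 0.14·21.41 = 45.5943.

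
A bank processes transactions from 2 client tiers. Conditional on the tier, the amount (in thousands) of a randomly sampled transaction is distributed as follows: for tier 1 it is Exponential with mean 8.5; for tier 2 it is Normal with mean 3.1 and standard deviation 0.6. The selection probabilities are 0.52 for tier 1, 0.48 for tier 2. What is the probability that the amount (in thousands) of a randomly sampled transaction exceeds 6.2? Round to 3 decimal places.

0.251

Conditional on each tier, P(X > 6.2): 1: 0.482193; 2: 1.19153e-07.
By total probability, P(X > 6.2) = 0.52·0.482193 + 0.48·1.19153e-07 = 0.25074.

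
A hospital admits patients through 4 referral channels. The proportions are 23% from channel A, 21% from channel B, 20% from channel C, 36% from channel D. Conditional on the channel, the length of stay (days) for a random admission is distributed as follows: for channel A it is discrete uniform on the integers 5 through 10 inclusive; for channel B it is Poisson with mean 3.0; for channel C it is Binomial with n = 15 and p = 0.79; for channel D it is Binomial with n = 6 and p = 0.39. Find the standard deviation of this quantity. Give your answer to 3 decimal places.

4.025

Per component, A: μ=7.5, E[X²]=59.1667; B: μ=3, E[X²]=12; C: μ=11.85, E[X²]=142.911; D: μ=2.34, E[X²]=6.903.
E[X] = 0.23·7.5 + 0.21·3 + 0.2·11.85 + 0.36·2.34 = 5.5674.
E[X²] = 0.23·59.1667 + 0.21·12 + 0.2·142.911 + 0.36·6.903 = 47.1956.
Var(X) = E[X²] − (E[X])² = 47.1956 − 30.9959 = 16.1997.
SD(X) = √16.1997 = 4.02488.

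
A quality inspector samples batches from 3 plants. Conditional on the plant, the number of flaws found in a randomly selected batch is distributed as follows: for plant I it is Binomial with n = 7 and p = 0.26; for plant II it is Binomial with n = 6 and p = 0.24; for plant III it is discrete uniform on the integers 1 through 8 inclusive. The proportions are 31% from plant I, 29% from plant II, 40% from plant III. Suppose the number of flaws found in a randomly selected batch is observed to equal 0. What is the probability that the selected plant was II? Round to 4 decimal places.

0.5973

Likelihoods P(X=0 | ·): I: 0.121513; II: 0.1927; III: 0.
Posterior ∝ prior × likelihood. Numerator for II: 0.29·0.1927 = 0.055883.
Normalizing constant: 0.31·0.121513 + 0.29·0.1927 + 0.4·0 = 0.0935519.
P(II | observation) = 0.055883 / 0.0935519 = 0.597347.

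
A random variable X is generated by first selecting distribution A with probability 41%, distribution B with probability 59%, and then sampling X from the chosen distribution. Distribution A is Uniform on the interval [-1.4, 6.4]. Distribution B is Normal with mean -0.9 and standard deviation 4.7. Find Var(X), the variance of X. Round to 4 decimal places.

Per component, A: μ=2.5, E[X²]=11.32; B: μ=-0.9, E[X²]=22.9.
E[X] = 0.41·2.5 + 0.59·-0.9 = 0.494.
E[X²] = 0.41·11.32 + 0.59·22.9 = 18.1522.
Var(X) = E[X²] − (E[X])² = 18.1522 − 0.244036 = 17.9082.

17.9082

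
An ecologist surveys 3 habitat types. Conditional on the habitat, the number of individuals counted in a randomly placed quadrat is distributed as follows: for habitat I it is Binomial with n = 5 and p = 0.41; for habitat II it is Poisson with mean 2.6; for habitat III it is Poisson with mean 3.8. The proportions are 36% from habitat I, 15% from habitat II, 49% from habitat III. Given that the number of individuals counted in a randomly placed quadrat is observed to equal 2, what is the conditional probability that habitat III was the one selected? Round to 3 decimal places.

Likelihoods P(X=2 | ·): I: 0.345242; II: 0.251045; III: 0.161517.
Posterior ∝ prior × likelihood. Numerator for III: 0.49·0.161517 = 0.0791433.
Normalizing constant: 0.36·0.345242 + 0.15·0.251045 + 0.49·0.161517 = 0.241087.
P(III | observation) = 0.0791433 / 0.241087 = 0.328277.

0.328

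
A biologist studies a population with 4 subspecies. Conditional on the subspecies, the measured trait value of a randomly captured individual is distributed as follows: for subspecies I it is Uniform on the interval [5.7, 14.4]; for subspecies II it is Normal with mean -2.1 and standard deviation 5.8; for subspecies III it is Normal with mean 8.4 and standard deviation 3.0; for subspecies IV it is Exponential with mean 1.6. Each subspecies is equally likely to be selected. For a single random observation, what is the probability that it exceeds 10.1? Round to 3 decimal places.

Conditional on each subspecies, P(X > 10.1): I: 0.494253; II: 0.0177133; III: 0.28547; IV: 0.00181349.
By total probability, P(X > 10.1) = 0.25·0.494253 + 0.25·0.0177133 + 0.25·0.28547 + 0.25·0.00181349 = 0.199813.

0.200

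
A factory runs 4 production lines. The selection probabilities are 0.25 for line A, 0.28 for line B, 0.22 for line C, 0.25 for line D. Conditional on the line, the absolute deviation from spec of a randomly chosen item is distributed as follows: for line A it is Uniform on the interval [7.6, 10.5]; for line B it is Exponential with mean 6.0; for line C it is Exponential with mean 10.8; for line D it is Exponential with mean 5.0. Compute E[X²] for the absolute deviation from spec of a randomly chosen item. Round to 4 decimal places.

104.6324

For each component E[X²] = Var + (mean)², giving A: 82.6033; B: 72; C: 233.28; D: 50.
Overall E[X²] = 0.25·82.6033 + 0.28·72 + 0.22·233.28 + 0.25·50 = 104.632.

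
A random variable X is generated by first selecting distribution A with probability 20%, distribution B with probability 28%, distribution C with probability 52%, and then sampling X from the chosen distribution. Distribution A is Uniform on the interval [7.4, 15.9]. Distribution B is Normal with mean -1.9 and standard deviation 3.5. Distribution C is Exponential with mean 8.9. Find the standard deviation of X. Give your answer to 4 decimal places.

8.5950

Per component, A: μ=11.65, E[X²]=141.743; B: μ=-1.9, E[X²]=15.86; C: μ=8.9, E[X²]=158.42.
E[X] = 0.2·11.65 + 0.28·-1.9 + 0.52·8.9 = 6.426.
E[X²] = 0.2·141.743 + 0.28·15.86 + 0.52·158.42 = 115.168.
Var(X) = E[X²] − (E[X])² = 115.168 − 41.2935 = 73.8744.
SD(X) = √73.8744 = 8.59502.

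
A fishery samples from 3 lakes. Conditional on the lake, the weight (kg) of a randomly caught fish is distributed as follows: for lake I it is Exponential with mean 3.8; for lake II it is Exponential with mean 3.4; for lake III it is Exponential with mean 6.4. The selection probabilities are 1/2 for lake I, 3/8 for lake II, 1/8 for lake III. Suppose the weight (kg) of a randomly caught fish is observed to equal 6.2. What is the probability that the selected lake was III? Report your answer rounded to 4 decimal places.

Likelihoods f(6.2 | ·): I: 0.0514791; II: 0.0474867; III: 0.0593058.
Posterior ∝ prior × likelihood. Numerator for III: 0.125·0.0593058 = 0.00741323.
Normalizing constant: 0.5·0.0514791 + 0.375·0.0474867 + 0.125·0.0593058 = 0.0509603.
P(III | observation) = 0.00741323 / 0.0509603 = 0.145471.

0.1455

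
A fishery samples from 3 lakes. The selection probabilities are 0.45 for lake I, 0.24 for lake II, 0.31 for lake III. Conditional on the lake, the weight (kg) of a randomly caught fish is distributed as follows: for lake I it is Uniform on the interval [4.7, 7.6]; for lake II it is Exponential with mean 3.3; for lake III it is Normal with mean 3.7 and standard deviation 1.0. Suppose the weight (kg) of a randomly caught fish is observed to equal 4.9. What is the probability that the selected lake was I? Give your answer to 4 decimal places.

0.6693

Likelihoods f(4.9 | ·): I: 0.344828; II: 0.0686475; III: 0.194186.
Posterior ∝ prior × likelihood. Numerator for I: 0.45·0.344828 = 0.155172.
Normalizing constant: 0.45·0.344828 + 0.24·0.0686475 + 0.31·0.194186 = 0.231845.
P(I | observation) = 0.155172 / 0.231845 = 0.669292.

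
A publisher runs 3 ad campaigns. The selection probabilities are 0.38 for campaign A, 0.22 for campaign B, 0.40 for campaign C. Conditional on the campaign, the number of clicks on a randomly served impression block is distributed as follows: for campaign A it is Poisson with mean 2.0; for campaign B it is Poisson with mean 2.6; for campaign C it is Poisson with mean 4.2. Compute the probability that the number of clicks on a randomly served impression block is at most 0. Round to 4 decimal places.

0.0738

Conditional on each campaign, P(X ≤ 0): A: 0.135335; B: 0.0742736; C: 0.0149956.
By total probability, P(X ≤ 0) = 0.38·0.135335 + 0.22·0.0742736 + 0.4·0.0149956 = 0.0737658.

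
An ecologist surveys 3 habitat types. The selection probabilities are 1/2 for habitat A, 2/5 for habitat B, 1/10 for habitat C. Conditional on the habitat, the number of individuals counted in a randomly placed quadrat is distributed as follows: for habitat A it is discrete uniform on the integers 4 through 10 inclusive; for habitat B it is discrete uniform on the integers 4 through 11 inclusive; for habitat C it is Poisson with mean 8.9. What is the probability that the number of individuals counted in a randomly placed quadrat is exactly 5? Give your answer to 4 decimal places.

0.1278

Conditional on each habitat, P(X = 5): A: 0.142857; B: 0.125; C: 0.063467.
By total probability, P(X = 5) = 0.5·0.142857 + 0.4·0.125 + 0.1·0.063467 = 0.127775.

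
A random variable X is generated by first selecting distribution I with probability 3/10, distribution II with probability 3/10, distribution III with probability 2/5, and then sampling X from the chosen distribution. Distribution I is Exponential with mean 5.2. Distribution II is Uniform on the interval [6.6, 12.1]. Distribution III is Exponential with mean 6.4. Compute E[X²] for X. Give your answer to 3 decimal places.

75.975

For each component E[X²] = Var + (mean)², giving I: 54.08; II: 89.9433; III: 81.92.
Overall E[X²] = 0.3·54.08 + 0.3·89.9433 + 0.4·81.92 = 75.975.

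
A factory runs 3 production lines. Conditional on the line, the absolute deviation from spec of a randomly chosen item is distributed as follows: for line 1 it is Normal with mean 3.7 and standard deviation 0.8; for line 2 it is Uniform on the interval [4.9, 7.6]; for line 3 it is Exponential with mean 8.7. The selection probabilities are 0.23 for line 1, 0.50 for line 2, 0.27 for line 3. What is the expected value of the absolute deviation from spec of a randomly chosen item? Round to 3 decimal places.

6.325

Component means — 1: 3.7; 2: 6.25; 3: 8.7.
E[X] = 0.23·3.7 + 0.5·6.25 + 0.27·8.7 = 6.325.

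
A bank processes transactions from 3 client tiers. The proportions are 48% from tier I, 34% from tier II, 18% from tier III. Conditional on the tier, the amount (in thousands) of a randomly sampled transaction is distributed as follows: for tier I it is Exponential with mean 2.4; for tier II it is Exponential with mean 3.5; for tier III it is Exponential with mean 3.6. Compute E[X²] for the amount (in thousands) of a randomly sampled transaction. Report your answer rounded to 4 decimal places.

18.5252

For each component E[X²] = Var + (mean)², giving I: 11.52; II: 24.5; III: 25.92.
Overall E[X²] = 0.48·11.52 + 0.34·24.5 + 0.18·25.92 = 18.5252.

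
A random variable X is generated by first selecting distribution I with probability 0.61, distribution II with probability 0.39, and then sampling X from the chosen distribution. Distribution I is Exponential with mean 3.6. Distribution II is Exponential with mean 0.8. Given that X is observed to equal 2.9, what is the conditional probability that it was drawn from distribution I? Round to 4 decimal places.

0.8535

Likelihoods f(2.9 | ·): I: 0.124122; II: 0.0333114.
Posterior ∝ prior × likelihood. Numerator for I: 0.61·0.124122 = 0.0757145.
Normalizing constant: 0.61·0.124122 + 0.39·0.0333114 = 0.0887059.
P(I | observation) = 0.0757145 / 0.0887059 = 0.853545.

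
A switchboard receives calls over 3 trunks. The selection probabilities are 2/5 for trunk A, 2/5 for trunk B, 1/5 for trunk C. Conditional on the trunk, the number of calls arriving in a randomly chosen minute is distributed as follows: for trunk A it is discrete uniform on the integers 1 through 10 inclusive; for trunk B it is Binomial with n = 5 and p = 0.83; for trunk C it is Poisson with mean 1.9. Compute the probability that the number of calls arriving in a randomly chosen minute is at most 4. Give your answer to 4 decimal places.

Conditional on each trunk, P(X ≤ 4): A: 0.4; B: 0.606096; C: 0.955919.
By total probability, P(X ≤ 4) = 0.4·0.4 + 0.4·0.606096 + 0.2·0.955919 = 0.593622.

0.5936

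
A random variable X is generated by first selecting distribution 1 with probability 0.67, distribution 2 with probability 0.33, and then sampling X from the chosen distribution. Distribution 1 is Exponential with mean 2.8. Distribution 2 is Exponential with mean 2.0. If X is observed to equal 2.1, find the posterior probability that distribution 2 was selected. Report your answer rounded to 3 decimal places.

Likelihoods f(2.1 | ·): 1: 0.168702; 2: 0.174969.
Posterior ∝ prior × likelihood. Numerator for 2: 0.33·0.174969 = 0.0577397.
Normalizing constant: 0.67·0.168702 + 0.33·0.174969 = 0.17077.
P(2 | observation) = 0.0577397 / 0.17077 = 0.338113.

0.338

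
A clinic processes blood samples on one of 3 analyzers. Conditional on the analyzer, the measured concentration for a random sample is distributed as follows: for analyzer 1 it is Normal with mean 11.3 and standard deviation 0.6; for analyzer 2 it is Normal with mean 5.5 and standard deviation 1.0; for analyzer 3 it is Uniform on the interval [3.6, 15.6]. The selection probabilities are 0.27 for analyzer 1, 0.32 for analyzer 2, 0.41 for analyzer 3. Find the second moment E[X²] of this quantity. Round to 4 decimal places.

87.2791

For each component E[X²] = Var + (mean)², giving 1: 128.05; 2: 31.25; 3: 104.16.
Overall E[X²] = 0.27·128.05 + 0.32·31.25 + 0.41·104.16 = 87.2791.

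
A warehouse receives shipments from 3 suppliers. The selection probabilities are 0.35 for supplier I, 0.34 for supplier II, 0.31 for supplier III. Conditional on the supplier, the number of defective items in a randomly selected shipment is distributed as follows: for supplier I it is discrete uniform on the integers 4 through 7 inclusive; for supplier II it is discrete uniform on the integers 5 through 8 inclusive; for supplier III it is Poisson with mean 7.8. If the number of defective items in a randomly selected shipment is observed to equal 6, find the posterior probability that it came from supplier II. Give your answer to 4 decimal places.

0.4005

Likelihoods P(X=6 | ·): I: 0.25; II: 0.25; III: 0.128156.
Posterior ∝ prior × likelihood. Numerator for II: 0.34·0.25 = 0.085.
Normalizing constant: 0.35·0.25 + 0.34·0.25 + 0.31·0.128156 = 0.212228.
P(II | observation) = 0.085 / 0.212228 = 0.400512.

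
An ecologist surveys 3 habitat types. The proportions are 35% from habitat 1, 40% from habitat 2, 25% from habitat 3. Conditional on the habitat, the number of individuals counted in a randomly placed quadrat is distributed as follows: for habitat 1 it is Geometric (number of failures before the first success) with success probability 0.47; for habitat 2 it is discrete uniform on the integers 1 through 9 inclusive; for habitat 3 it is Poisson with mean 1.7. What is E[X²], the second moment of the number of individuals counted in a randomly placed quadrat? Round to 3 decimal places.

15.099

For each component E[X²] = Var + (mean)², giving 1: 3.67089; 2: 31.6667; 3: 4.59.
Overall E[X²] = 0.35·3.67089 + 0.4·31.6667 + 0.25·4.59 = 15.099.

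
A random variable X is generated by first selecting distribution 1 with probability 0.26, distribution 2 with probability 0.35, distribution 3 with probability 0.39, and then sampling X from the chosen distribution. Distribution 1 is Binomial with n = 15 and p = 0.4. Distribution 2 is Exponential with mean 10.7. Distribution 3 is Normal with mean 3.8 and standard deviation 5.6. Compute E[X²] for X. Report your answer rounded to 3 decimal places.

108.301

For each component E[X²] = Var + (mean)², giving 1: 39.6; 2: 228.98; 3: 45.8.
Overall E[X²] = 0.26·39.6 + 0.35·228.98 + 0.39·45.8 = 108.301.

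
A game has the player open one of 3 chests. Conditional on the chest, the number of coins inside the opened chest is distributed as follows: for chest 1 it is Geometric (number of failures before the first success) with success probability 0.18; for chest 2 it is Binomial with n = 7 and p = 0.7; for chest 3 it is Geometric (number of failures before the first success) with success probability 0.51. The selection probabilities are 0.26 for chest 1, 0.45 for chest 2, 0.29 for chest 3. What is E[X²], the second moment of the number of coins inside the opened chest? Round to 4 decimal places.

For each component E[X²] = Var + (mean)², giving 1: 46.0617; 2: 25.48; 3: 2.807.
Overall E[X²] = 0.26·46.0617 + 0.45·25.48 + 0.29·2.807 = 24.2561.

24.2561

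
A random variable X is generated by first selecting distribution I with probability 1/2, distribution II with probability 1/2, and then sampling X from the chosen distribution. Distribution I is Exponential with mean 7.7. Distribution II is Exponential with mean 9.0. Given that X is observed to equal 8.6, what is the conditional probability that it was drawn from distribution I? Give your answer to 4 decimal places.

0.4987

Likelihoods f(8.6 | ·): I: 0.0425063; II: 0.0427332.
Posterior ∝ prior × likelihood. Numerator for I: 0.5·0.0425063 = 0.0212531.
Normalizing constant: 0.5·0.0425063 + 0.5·0.0427332 = 0.0426197.
P(I | observation) = 0.0212531 / 0.0426197 = 0.498669.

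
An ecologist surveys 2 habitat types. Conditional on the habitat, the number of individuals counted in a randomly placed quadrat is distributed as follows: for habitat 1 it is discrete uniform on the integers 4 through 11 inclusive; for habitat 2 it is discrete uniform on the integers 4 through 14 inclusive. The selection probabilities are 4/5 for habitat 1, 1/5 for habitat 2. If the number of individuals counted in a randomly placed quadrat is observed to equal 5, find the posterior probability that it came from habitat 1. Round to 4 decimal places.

0.8462

Likelihoods P(X=5 | ·): 1: 0.125; 2: 0.0909091.
Posterior ∝ prior × likelihood. Numerator for 1: 0.8·0.125 = 0.1.
Normalizing constant: 0.8·0.125 + 0.2·0.0909091 = 0.118182.
P(1 | observation) = 0.1 / 0.118182 = 0.846154.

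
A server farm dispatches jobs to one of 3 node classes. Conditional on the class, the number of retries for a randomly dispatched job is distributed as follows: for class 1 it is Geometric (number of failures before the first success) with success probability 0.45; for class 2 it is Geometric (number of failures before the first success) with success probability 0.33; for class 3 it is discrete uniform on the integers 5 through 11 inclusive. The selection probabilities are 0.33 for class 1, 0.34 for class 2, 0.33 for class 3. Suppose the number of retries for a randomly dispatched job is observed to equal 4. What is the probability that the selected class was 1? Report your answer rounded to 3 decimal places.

0.375

Likelihoods P(X=4 | ·): 1: 0.0411778; 2: 0.0664987; 3: 0.
Posterior ∝ prior × likelihood. Numerator for 1: 0.33·0.0411778 = 0.0135887.
Normalizing constant: 0.33·0.0411778 + 0.34·0.0664987 + 0.33·0 = 0.0361982.
P(1 | observation) = 0.0135887 / 0.0361982 = 0.375396.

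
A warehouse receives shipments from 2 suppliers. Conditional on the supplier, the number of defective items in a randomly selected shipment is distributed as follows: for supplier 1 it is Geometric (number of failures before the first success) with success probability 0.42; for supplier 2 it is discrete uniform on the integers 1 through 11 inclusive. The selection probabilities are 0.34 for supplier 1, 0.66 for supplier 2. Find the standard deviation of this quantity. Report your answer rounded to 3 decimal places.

3.536

Per component, 1: μ=1.38095, E[X²]=5.19501; 2: μ=6, E[X²]=46.
E[X] = 0.34·1.38095 + 0.66·6 = 4.42952.
E[X²] = 0.34·5.19501 + 0.66·46 = 32.1263.
Var(X) = E[X²] − (E[X])² = 32.1263 − 19.6207 = 12.5056.
SD(X) = √12.5056 = 3.53633.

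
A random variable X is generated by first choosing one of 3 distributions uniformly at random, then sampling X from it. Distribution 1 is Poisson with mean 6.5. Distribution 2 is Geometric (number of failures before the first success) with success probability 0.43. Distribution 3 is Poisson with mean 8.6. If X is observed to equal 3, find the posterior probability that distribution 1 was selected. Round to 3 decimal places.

0.410

Likelihoods P(X=3 | ·): 1: 0.0688137; 2: 0.079633; 3: 0.0195169.
Posterior ∝ prior × likelihood. Numerator for 1: 0.333333·0.0688137 = 0.0229379.
Normalizing constant: 0.333333·0.0688137 + 0.333333·0.079633 + 0.333333·0.0195169 = 0.0559879.
P(1 | observation) = 0.0229379 / 0.0559879 = 0.409694.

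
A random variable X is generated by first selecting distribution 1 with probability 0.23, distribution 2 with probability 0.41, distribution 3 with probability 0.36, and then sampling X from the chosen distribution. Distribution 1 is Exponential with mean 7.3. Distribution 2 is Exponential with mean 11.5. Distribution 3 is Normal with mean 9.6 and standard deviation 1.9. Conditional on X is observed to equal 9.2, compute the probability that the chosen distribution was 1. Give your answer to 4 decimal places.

0.0904

Likelihoods f(9.2 | ·): 1: 0.0388461; 2: 0.0390721; 3: 0.205368.
Posterior ∝ prior × likelihood. Numerator for 1: 0.23·0.0388461 = 0.0089346.
Normalizing constant: 0.23·0.0388461 + 0.41·0.0390721 + 0.36·0.205368 = 0.0988865.
P(1 | observation) = 0.0089346 / 0.0988865 = 0.090352.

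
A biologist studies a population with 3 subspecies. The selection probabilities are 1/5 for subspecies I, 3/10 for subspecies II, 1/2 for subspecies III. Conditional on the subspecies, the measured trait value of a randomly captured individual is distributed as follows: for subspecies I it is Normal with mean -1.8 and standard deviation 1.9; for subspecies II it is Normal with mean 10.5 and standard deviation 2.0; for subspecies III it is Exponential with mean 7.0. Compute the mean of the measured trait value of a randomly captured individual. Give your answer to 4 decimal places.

Component means — I: -1.8; II: 10.5; III: 7.
E[X] = 0.2·-1.8 + 0.3·10.5 + 0.5·7 = 6.29.

6.2900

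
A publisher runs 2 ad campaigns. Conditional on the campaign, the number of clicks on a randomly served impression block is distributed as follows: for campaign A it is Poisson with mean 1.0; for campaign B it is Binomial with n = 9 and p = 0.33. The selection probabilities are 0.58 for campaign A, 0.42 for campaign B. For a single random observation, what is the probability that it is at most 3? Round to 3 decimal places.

0.846

Conditional on each campaign, P(X ≤ 3): A: 0.981012; B: 0.65848.
By total probability, P(X ≤ 3) = 0.58·0.981012 + 0.42·0.65848 = 0.845549.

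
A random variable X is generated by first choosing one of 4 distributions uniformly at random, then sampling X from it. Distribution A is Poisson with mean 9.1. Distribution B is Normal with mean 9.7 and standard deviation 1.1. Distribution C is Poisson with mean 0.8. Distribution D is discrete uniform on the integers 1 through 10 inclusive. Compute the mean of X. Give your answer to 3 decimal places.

6.275

Component means — A: 9.1; B: 9.7; C: 0.8; D: 5.5.
E[X] = 0.25·9.1 + 0.25·9.7 + 0.25·0.8 + 0.25·5.5 = 6.275.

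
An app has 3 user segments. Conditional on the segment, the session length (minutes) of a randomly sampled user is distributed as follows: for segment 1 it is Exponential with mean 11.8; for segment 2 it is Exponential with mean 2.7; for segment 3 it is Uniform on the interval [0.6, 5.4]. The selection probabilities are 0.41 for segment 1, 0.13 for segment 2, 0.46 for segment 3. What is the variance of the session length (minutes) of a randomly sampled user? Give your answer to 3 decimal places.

77.944

Per component, 1: μ=11.8, E[X²]=278.48; 2: μ=2.7, E[X²]=14.58; 3: μ=3, E[X²]=10.92.
E[X] = 0.41·11.8 + 0.13·2.7 + 0.46·3 = 6.569.
E[X²] = 0.41·278.48 + 0.13·14.58 + 0.46·10.92 = 121.095.
Var(X) = E[X²] − (E[X])² = 121.095 − 43.1518 = 77.9436.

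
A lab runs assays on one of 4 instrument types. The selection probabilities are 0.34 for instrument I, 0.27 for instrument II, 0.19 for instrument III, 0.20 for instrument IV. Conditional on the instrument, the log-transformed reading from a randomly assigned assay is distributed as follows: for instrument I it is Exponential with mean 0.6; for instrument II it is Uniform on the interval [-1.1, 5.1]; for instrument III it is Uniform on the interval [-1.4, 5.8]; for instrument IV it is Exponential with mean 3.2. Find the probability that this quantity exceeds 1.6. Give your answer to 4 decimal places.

Conditional on each instrument, P(X > 1.6): I: 0.0694835; II: 0.564516; III: 0.583333; IV: 0.606531.
By total probability, P(X > 1.6) = 0.34·0.0694835 + 0.27·0.564516 + 0.19·0.583333 + 0.2·0.606531 = 0.408183.

0.4082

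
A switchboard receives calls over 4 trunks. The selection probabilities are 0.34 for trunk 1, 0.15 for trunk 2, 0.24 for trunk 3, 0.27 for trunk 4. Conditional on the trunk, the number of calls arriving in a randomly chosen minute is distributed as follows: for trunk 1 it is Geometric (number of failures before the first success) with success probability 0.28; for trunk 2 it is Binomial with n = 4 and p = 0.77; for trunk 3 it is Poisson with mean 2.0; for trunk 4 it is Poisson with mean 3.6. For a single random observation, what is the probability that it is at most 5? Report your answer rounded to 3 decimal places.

0.907

Conditional on each trunk, P(X ≤ 5): 1: 0.860686; 2: 1; 3: 0.983436; 4: 0.844119.
By total probability, P(X ≤ 5) = 0.34·0.860686 + 0.15·1 + 0.24·0.983436 + 0.27·0.844119 = 0.90657.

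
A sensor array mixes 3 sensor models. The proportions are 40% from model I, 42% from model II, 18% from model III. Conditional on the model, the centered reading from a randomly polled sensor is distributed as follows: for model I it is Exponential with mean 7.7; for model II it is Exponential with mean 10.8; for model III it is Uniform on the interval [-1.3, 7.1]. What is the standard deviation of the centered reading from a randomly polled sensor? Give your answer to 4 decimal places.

9.0418

Per component, I: μ=7.7, E[X²]=118.58; II: μ=10.8, E[X²]=233.28; III: μ=2.9, E[X²]=14.29.
E[X] = 0.4·7.7 + 0.42·10.8 + 0.18·2.9 = 8.138.
E[X²] = 0.4·118.58 + 0.42·233.28 + 0.18·14.29 = 147.982.
Var(X) = E[X²] − (E[X])² = 147.982 − 66.227 = 81.7548.
SD(X) = √81.7548 = 9.04183.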